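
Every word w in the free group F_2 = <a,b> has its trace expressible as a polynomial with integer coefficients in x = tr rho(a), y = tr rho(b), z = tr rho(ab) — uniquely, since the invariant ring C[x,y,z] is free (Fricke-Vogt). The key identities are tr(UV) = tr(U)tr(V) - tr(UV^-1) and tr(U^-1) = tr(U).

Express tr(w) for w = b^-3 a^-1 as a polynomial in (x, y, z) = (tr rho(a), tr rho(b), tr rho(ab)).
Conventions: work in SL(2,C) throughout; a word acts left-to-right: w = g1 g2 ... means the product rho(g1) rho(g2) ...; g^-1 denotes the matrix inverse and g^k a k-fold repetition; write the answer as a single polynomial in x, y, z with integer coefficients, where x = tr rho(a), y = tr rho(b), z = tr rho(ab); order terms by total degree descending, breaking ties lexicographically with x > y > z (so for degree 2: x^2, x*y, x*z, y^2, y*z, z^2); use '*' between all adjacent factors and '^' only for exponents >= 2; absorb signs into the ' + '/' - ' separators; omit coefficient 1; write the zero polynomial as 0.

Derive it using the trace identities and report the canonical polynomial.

y^2*z - x*y - z

trace(b^-1) = trace(b) = y
trace(b^-2) = trace(b^-1) * trace(b) - trace(1) = y^2 - 2
trace(a b^-1) = trace(a) * trace(b) - trace(a b) = x*y - z
trace(b^-2 a) = trace(a b^-1) * trace(b) - trace(a) = x*y^2 - y*z - x
trace(b^-1 a^-1 b^-1) = trace(b^-2) * trace(a) - trace(b^-2 a) = y*z - x
trace(b^-3 a^-1) = trace(b^-1 a^-1 b^-1) * trace(b) - trace(b^-1 a^-1) = y^2*z - x*y - z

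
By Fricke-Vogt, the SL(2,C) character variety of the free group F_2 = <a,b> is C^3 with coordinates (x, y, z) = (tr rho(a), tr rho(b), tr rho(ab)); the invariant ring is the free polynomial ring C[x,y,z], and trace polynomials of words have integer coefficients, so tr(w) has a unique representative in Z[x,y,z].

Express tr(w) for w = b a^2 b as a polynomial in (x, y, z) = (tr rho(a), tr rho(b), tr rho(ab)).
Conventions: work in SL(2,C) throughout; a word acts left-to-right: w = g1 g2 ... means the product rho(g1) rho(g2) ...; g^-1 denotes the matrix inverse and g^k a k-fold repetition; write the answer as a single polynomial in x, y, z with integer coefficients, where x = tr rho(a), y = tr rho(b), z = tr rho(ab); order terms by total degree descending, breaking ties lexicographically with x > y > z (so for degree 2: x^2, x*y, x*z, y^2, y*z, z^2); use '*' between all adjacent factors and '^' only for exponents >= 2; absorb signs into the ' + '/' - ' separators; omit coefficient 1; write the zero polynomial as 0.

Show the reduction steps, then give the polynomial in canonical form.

tr(a^2 b) = tr(a)*tr(b a) - tr(b) = x*z - y
tr(a^2) = tr(a)*tr(a) - tr(1) = x^2 - 2
tr(b a^2 b) = tr(b)*tr(a^2 b) - tr(a^2) = x*y*z - x^2 - y^2 + 2

x*y*z - x^2 - y^2 + 2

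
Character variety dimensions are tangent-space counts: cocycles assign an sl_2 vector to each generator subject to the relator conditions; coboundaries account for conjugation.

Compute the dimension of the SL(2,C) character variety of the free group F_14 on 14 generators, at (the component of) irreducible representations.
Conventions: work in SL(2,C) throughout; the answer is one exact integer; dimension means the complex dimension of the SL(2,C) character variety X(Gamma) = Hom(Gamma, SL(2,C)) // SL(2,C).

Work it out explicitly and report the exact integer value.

The free group F_14: 14 generators, no relators.
Z^1(Gamma, Ad rho) = (sl_2)^14: a cocycle is a free choice of one sl_2 vector per generator, so dim Z^1 = 3*14 = 42.
dim B^1 = 3: the coboundary map is injective because an irreducible image has centralizer 0 in sl_2.
Therefore dim X = 42 - 3 = 39.

39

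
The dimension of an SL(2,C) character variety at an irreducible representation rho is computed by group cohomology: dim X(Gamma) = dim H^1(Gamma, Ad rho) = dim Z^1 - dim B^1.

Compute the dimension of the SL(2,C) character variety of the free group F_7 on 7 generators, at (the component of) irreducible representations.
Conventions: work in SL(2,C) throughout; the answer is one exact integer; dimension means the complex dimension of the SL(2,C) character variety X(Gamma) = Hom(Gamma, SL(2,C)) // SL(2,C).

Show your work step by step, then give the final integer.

18

Gamma = F_7 has 7 generators and no relators.
So Z^1 = (sl_2)^7 in full: dim Z^1 = 21.
At an irreducible rho the centralizer of the image in sl_2 is 0, so the coboundary map sl_2 -> Z^1 is injective: dim B^1 = 3.
dim X = dim H^1 = dim Z^1 - dim B^1 = 21 - 3 = 18.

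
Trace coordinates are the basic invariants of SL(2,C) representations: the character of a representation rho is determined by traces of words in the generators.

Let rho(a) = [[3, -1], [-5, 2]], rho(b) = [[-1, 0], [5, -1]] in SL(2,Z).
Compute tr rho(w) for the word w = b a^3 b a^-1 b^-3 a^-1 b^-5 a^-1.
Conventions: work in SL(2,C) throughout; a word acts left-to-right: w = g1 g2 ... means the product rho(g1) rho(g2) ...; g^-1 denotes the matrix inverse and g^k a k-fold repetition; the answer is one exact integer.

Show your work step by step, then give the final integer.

rho(b) = [[-1, 0], [5, -1]]
... * rho(a) = [[3, -1], [-5, 2]]  ->  [[-3, 1], [20, -7]]
... * rho(a) = [[3, -1], [-5, 2]]  ->  [[-14, 5], [95, -34]]
... * rho(a) = [[3, -1], [-5, 2]]  ->  [[-67, 24], [455, -163]]
... * rho(b) = [[-1, 0], [5, -1]]  ->  [[187, -24], [-1270, 163]]
... * rho(a^-1) = [[2, 1], [5, 3]]  ->  [[254, 115], [-1725, -781]]
... * rho(b^-1) = [[-1, 0], [-5, -1]]  ->  [[-829, -115], [5630, 781]]
... * rho(b^-1) = [[-1, 0], [-5, -1]]  ->  [[1404, 115], [-9535, -781]]
... * rho(b^-1) = [[-1, 0], [-5, -1]]  ->  [[-1979, -115], [13440, 781]]
... * rho(a^-1) = [[2, 1], [5, 3]]  ->  [[-4533, -2324], [30785, 15783]]
... * rho(b^-1) = [[-1, 0], [-5, -1]]  ->  [[16153, 2324], [-109700, -15783]]
... * rho(b^-1) = [[-1, 0], [-5, -1]]  ->  [[-27773, -2324], [188615, 15783]]
... * rho(b^-1) = [[-1, 0], [-5, -1]]  ->  [[39393, 2324], [-267530, -15783]]
... * rho(b^-1) = [[-1, 0], [-5, -1]]  ->  [[-51013, -2324], [346445, 15783]]
... * rho(b^-1) = [[-1, 0], [-5, -1]]  ->  [[62633, 2324], [-425360, -15783]]
... * rho(a^-1) = [[2, 1], [5, 3]]  ->  [[136886, 69605], [-929635, -472709]]
tr = 136886 + -472709 = -335823

-335823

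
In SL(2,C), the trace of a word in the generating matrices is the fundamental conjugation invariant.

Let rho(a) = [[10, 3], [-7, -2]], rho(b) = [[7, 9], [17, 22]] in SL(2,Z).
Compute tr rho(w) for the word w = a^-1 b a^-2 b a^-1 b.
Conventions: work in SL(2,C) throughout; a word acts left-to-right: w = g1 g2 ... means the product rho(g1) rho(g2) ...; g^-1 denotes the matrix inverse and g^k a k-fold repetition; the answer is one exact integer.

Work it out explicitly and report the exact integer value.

rho(a^-1) = [[-2, -3], [7, 10]]
... * rho(b) = [[7, 9], [17, 22]]  ->  [[-65, -84], [219, 283]]
... * rho(a^-1) = [[-2, -3], [7, 10]]  ->  [[-458, -645], [1543, 2173]]
... * rho(a^-1) = [[-2, -3], [7, 10]]  ->  [[-3599, -5076], [12125, 17101]]
... * rho(b) = [[7, 9], [17, 22]]  ->  [[-111485, -144063], [375592, 485347]]
... * rho(a^-1) = [[-2, -3], [7, 10]]  ->  [[-785471, -1106175], [2646245, 3726694]]
... * rho(b) = [[7, 9], [17, 22]]  ->  [[-24303272, -31405089], [81877513, 105803473]]
tr = -24303272 + 105803473 = 81500201

81500201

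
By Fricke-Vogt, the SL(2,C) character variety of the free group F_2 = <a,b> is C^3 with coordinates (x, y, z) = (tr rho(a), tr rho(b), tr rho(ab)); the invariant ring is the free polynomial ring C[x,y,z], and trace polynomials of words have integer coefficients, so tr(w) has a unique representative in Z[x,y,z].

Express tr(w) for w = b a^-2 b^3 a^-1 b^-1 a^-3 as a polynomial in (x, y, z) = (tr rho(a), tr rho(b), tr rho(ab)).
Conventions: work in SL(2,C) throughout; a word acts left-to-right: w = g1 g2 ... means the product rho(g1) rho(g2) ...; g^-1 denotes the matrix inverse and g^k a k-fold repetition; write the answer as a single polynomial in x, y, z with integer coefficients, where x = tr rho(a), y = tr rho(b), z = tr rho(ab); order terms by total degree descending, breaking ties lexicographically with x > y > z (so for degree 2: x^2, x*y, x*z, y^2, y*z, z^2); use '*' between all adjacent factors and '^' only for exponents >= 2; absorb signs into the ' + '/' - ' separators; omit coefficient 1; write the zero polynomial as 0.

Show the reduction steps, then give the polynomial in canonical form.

x^5*y^4*z - x^4*y^5 - 2*x^4*y^3*z^2 - 2*x^5*y^2*z - x^3*y^4*z + x^3*y^2*z^3 + 3*x^4*y^3 + 3*x^4*y*z^2 + 2*x^2*y^5 + 3*x^2*y^3*z^2 + 2*x^3*y^2*z - x^3*z^3 - x*y^2*z^3 - x^4*y - 7*x^2*y^3 - 5*x^2*y*z^2 - y^5 - y^3*z^2 + x^3*z + x*z^3 + 3*x^2*y + 5*y^3 + 2*y*z^2 - x*z - 5*y

tr(b^2) = tr(b)*tr(b) - tr(1) = y^2 - 2
next, tr(b^3) = tr(b)*tr(b^2) - tr(b) = y^3 - 3*y
next, tr(a b^2) = tr(b)*tr(a b) - tr(a) = y*z - x
next, tr(b^3 a) = tr(b)*tr(a b^2) - tr(a b) = y^2*z - x*y - z
tr(b a^-1 b^2) = tr(b^3)*tr(a) - tr(b^3 a) = x*y^3 - y^2*z - 2*x*y + z
next, tr(a b a b) = tr(a b)*tr(a b) - tr(1) = z^2 - 2
tr(a b a) = tr(a)*tr(b a) - tr(b) = x*z - y
next, tr(b^2 a b a) = tr(b)*tr(a b a b) - tr(a b a) = y*z^2 - x*z - y
tr(b a^-1 b^2 a) = tr(b^2 a b)*tr(a) - tr(b^2 a b a) = x*y^2*z - x^2*y - y*z^2 + y
and tr(a^-1 b^2 a^-1 b) = tr(b a^-1 b^2)*tr(a) - tr(b a^-1 b^2 a) = x^2*y^3 - 2*x*y^2*z - x^2*y + y*z^2 + x*z - y
next, tr(b a^-2 b^2 a^-1) = tr(a^-1 b^2 a^-1 b)*tr(a) - tr(a^-1 b^2 a^-1 b a) = x^3*y^3 - 2*x^2*y^2*z - x^3*y - x*y^3 + x*y*z^2 + x^2*z + y^2*z + x*y - z
and tr(b a^-2 b^2) = tr(a^-1 b^3)*tr(a) - tr(a^-1 b^3 a) = x^2*y^3 - x*y^2*z - 2*x^2*y - y^3 + x*z + 3*y
and tr(a^-2 b a^-2 b^2) = tr(b a^-2 b^2 a^-1)*tr(a) - tr(b a^-2 b^2) = x^4*y^3 - 2*x^3*y^2*z - x^4*y - 2*x^2*y^3 + x^2*y*z^2 + x^3*z + 2*x*y^2*z + 3*x^2*y + y^3 - 2*x*z - 3*y
tr(b^4) = tr(b)*tr(b^3) - tr(b^2) = y^4 - 4*y^2 + 2
tr(b^4 a) = tr(b)*tr(b a b^2) - tr(b a b) = y^3*z - x*y^2 - 2*y*z + x
tr(a^-1 b^4) = tr(b^4)*tr(a) - tr(b^4 a) = x*y^4 - y^3*z - 3*x*y^2 + 2*y*z + x
tr(b a^-2 b^3) = tr(a^-1 b^4)*tr(a) - tr(a^-1 b^4 a) = x^2*y^4 - x*y^3*z - 3*x^2*y^2 - y^4 + 2*x*y*z + x^2 + 4*y^2 - 2
next, tr(b^4 a b) = tr(b)*tr(a b^4) - tr(a b^3) = y^4*z - x*y^3 - 3*y^2*z + 2*x*y + z
and tr(a b a b^3) = tr(b)*tr(b a b a b) - tr(b a b a) = y^2*z^2 - x*y*z - y^2 - z^2 + 2
next, tr(b^4 a b a) = tr(b)*tr(a b a b^3) - tr(a b a b^2) = y^3*z^2 - x*y^2*z - y^3 - 2*y*z^2 + x*z + 3*y
tr(b^3 a b a^-1 b) = tr(b^4 a b)*tr(a) - tr(b^4 a b a) = x*y^4*z - x^2*y^3 - y^3*z^2 - 2*x*y^2*z + 2*x^2*y + y^3 + 2*y*z^2 - 3*y
tr(a b^2 a) = tr(a)*tr(b^2 a) - tr(b^2) = x*y*z - x^2 - y^2 + 2
tr(a b^2 a b^2) = tr(b)*tr(a b^2 a b) - tr(a b^2 a) = y^2*z^2 - 2*x*y*z + x^2 - 2
tr(b a b^3 a b) = tr(b)*tr(a b^2 a b^2) - tr(a b^2 a b) = y^3*z^2 - 2*x*y^2*z + x^2*y - y*z^2 + x*z - y
tr(a b a b a b) = tr(a b a b)*tr(a b) - tr(b a) = z^3 - 3*z
and tr(a b a b a) = tr(a)*tr(b a b a) - tr(b a b) = x*z^2 - y*z - x
and tr(b a b a b a b) = tr(b)*tr(a b a b a b) - tr(a b a b a) = y*z^3 - x*z^2 - 2*y*z + x
next, tr(b a b^3 a b a) = tr(b)*tr(b a b a b a b) - tr(b a b a b a) = y^2*z^3 - x*y*z^2 - 2*y^2*z - z^3 + x*y + 3*z
tr(b^3 a b a^-1 b a) = tr(b a b^3 a b)*tr(a) - tr(b a b^3 a b a) = x*y^3*z^2 - 2*x^2*y^2*z - y^2*z^3 + x^3*y + x^2*z + 2*y^2*z + z^3 - 2*x*y - 3*z
next, tr(b^3 a b a^-1 b a^-1) = tr(b^3 a b a^-1 b)*tr(a) - tr(b^3 a b a^-1 b a) = x^2*y^4*z - x^3*y^3 - 2*x*y^3*z^2 + y^2*z^3 + x^3*y + x*y^3 + 2*x*y*z^2 - x^2*z - 2*y^2*z - z^3 - x*y + 3*z
and tr(a^-1 b a^-2 b^3 a b) = tr(b^3 a b a^-1 b a^-1)*tr(a) - tr(b^3 a b a^-1 b) = x^3*y^4*z - x^4*y^3 - 2*x^2*y^3*z^2 - x*y^4*z + x*y^2*z^3 + x^4*y + 2*x^2*y^3 + 2*x^2*y*z^2 + y^3*z^2 - x^3*z - x*z^3 - 3*x^2*y - y^3 - 2*y*z^2 + 3*x*z + 3*y
next, tr(a^-1 b a^-2 b^3 a b^-1) = tr(a^-1 b a^-2 b^3 a)*tr(b) - tr(a^-1 b a^-2 b^3 a b) = -x^3*y^4*z + x^4*y^3 + x^2*y^5 + 2*x^2*y^3*z^2 - x*y^2*z^3 - x^4*y - 5*x^2*y^3 - 2*x^2*y*z^2 - y^5 - y^3*z^2 + x^3*z + 2*x*y^2*z + x*z^3 + 4*x^2*y + 5*y^3 + 2*y*z^2 - 3*x*z - 5*y
tr(b^-1 a^-2 b a^-2 b^3 a) = tr(a^-1 b a^-2 b^3 a b^-1)*tr(a) - tr(a^-1 b a^-2 b^3 a b^-1 a) = -x^4*y^4*z + x^5*y^3 + x^3*y^5 + 2*x^3*y^3*z^2 - x^2*y^2*z^3 - x^5*y - 5*x^3*y^3 - 2*x^3*y*z^2 - x*y^5 - x*y^3*z^2 + x^4*z + 2*x^2*y^2*z + x^2*z^3 + 4*x^3*y + 4*x*y^3 + 2*x*y*z^2 - 3*x^2*z + y^2*z - 3*x*y - z
and tr(a^-2 b a^-2 b^3 a^-1 b^-1) = tr(b^-1 a^-2 b a^-2 b^3)*tr(a) - tr(b^-1 a^-2 b a^-2 b^3 a) = x^4*y^4*z - x^3*y^5 - 2*x^3*y^3*z^2 - 2*x^4*y^2*z + x^2*y^2*z^3 + 3*x^3*y^3 + 3*x^3*y*z^2 + x*y^5 + x*y^3*z^2 - x^2*z^3 - x^3*y - 3*x*y^3 - 2*x*y*z^2 + x^2*z - y^2*z + z
and tr(a^-1 b a^-2 b^3 a^-1 b^-1) = tr(b^-1 a^-1 b a^-2 b^3)*tr(a) - tr(b^-1 a^-1 b a^-2 b^3 a) = x^3*y^4*z - x^2*y^5 - 2*x^2*y^3*z^2 - 2*x^3*y^2*z + x*y^2*z^3 + 4*x^2*y^3 + 3*x^2*y*z^2 + y^5 + y^3*z^2 - x*y^2*z - x*z^3 - 3*x^2*y - 5*y^3 - 2*y*z^2 + 2*x*z + 5*y
and tr(b a^-2 b^3 a^-1 b^-1 a^-3) = tr(a^-2 b a^-2 b^3 a^-1 b^-1)*tr(a) - tr(a^-2 b a^-2 b^3 a^-1 b^-1 a) = x^5*y^4*z - x^4*y^5 - 2*x^4*y^3*z^2 - 2*x^5*y^2*z - x^3*y^4*z + x^3*y^2*z^3 + 3*x^4*y^3 + 3*x^4*y*z^2 + 2*x^2*y^5 + 3*x^2*y^3*z^2 + 2*x^3*y^2*z - x^3*z^3 - x*y^2*z^3 - x^4*y - 7*x^2*y^3 - 5*x^2*y*z^2 - y^5 - y^3*z^2 + x^3*z + x*z^3 + 3*x^2*y + 5*y^3 + 2*y*z^2 - x*z - 5*y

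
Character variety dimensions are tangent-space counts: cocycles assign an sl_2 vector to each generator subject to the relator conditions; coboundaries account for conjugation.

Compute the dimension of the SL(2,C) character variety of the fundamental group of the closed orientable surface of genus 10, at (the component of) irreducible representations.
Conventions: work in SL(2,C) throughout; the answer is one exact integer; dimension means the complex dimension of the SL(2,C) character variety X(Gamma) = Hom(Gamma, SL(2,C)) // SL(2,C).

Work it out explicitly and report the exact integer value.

54

pi_1 of the closed genus-10 surface has 20 generators bound by the single product-of-commutators relator.
Unconstrained cocycle data is one sl_2 vector per generator (60 dimensions), cut by the relator condition d_2(z) = 0.
d_2 is surjective at irreducible rho (its cokernel H^2 is dual to H^0 = 0), so dim Z^1 = 60 - 3 = 57.
As always at irreducible rho, dim B^1 = 3.
dim H^1 = 57 - 3 = 54 = dim X.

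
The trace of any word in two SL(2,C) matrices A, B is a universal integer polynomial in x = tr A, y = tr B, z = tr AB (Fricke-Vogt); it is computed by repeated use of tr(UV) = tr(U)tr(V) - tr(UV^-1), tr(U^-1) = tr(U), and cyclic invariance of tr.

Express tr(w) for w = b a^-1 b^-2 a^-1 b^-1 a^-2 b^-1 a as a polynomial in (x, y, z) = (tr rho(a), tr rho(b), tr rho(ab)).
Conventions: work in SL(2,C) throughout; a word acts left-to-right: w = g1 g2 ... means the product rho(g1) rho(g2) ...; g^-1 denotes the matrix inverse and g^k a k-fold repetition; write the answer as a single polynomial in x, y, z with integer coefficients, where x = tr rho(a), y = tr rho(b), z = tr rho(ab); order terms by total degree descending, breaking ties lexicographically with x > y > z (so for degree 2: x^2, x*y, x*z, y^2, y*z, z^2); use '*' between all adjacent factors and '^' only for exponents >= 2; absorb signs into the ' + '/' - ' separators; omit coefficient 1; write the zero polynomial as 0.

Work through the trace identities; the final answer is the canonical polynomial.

so trace(b^-1) = trace(b) = y
reduce: trace(b^-2) = trace(b^-1)*trace(b) - trace(1) = y^2 - 2
reduce: trace(a b^-1) = trace(a)*trace(b) - trace(a b) = x*y - z
so trace(b^-2 a) = trace(a b^-1)*trace(b) - trace(a) = x*y^2 - y*z - x
trace(a^-1 b^-2) = trace(b^-2)*trace(a) - trace(b^-2 a) = y*z - x
trace(a^-1 b^-2 a^-1) = trace(a^-1 b^-2)*trace(a) - trace(a^-1 b^-2 a) = x*y*z - x^2 - y^2 + 2
trace(a b a) = trace(a)*trace(b a) - trace(b) = x*z - y
trace(b a b a) = trace(b a)*trace(b a) - trace(1)   [split at repeated b] = z^2 - 2
reduce: trace(a b a b a) = trace(a)*trace(b a b a) - trace(b a b) = x*z^2 - y*z - x
so trace(a b a b a b) = trace(a b)*trace(a b a b) - trace(a^-1 b^-1)   [split at repeated a] = z^3 - 3*z
reduce: trace(b a b a b^-1 a) = trace(a b a b a)*trace(b) - trace(a b a b a b) = x*y*z^2 - y^2*z - z^3 - x*y + 3*z
trace(a^-1 b a b a b^-1) = trace(b a b a b^-1)*trace(a) - trace(b a b a b^-1 a) = -x*y*z^2 + x^2*z + y^2*z + z^3 - 3*z
so trace(b^-1 a^-2 b a b a) = trace(a^-1 b a b a b^-1)*trace(a) - trace(a^-1 b a b a b^-1 a) = -x^2*y*z^2 + x^3*z + x*y^2*z + x*z^3 - 4*x*z + y
so trace(a^-1 b a b a^-1 b^-1 a^-1) = trace(b^-1 a^-2 b a b)*trace(a) - trace(b^-1 a^-2 b a b a) = x^2*y*z^2 - x^3*z - x*y^2*z - x*z^3 + x^2*y + 3*x*z - y
so trace(b a b^2) = trace(b)*trace(b a b) - trace(b a) = y^2*z - x*y - z
trace(b a b^2 a) = trace(b)*trace(a b a b) - trace(a b a) = y*z^2 - x*z - y
trace(b a^-1 b a b) = trace(b a b^2)*trace(a) - trace(b a b^2 a) = x*y^2*z - x^2*y - y*z^2 + y
so trace(b^2 a b a b) = trace(b)*trace(b a b a b) - trace(b a b a) = y^2*z^2 - x*y*z - y^2 - z^2 + 2
trace(b^2 a b a b a) = trace(b)*trace(a b a b a b) - trace(a b a b a) = y*z^3 - x*z^2 - 2*y*z + x
reduce: trace(b a b a b a^-1 b) = trace(b^2 a b a b)*trace(a) - trace(b^2 a b a b a) = x*y^2*z^2 - x^2*y*z - y*z^3 - x*y^2 + 2*y*z + x
reduce: trace(b a b a b a b a) = trace(b a b a b a)*trace(b a) - trace(a b a b)   [split at repeated b] = z^4 - 4*z^2 + 2
reduce: trace(b a b a b a^-1 b a) = trace(b a b a b a b)*trace(a) - trace(b a b a b a b a) = x*y*z^3 - x^2*z^2 - z^4 - 2*x*y*z + x^2 + 4*z^2 - 2
trace(a^-1 b a^-1 b a b a b) = trace(b a b a b a^-1 b)*trace(a) - trace(b a b a b a^-1 b a) = x^2*y^2*z^2 - x^3*y*z - 2*x*y*z^3 - x^2*y^2 + x^2*z^2 + z^4 + 4*x*y*z - 4*z^2 + 2
trace(b^-1 a^-1 b a^-1 b a b a) = trace(a^-1 b a^-1 b a b a)*trace(b) - trace(a^-1 b a^-1 b a b a b) = -x^2*y^2*z^2 + x^3*y*z + x*y^3*z + 2*x*y*z^3 - x^2*z^2 - y^2*z^2 - z^4 - 4*x*y*z + y^2 + 4*z^2 - 2
trace(a^-1 b a b a^-1 b^-1 a^-1 b) = trace(b^-1 a^-1 b a^-1 b a b)*trace(a) - trace(b^-1 a^-1 b a^-1 b a b a) = x^2*y^2*z^2 - x^3*y*z - x*y^3*z - 2*x*y*z^3 + x^2*y^2 + x^2*z^2 + y^2*z^2 + z^4 + 3*x*y*z - x^2 - y^2 - 4*z^2 + 2
trace(b^-1 a^-1 b^-1 a^-1 b a b a^-1) = trace(a^-1 b a b a^-1 b^-1 a^-1)*trace(b) - trace(a^-1 b a b a^-1 b^-1 a^-1 b) = x*y*z^3 - x^2*z^2 - y^2*z^2 - z^4 + x^2 + 4*z^2 - 2
trace(b^-1 a b a b a^-1) = trace(b^-1 a b a b)*trace(a) - trace(b^-1 a b a b a) = -x*y*z^2 + x^2*z + y^2*z + z^3 - 3*z
trace(b a b a^-2 b^-1 a) = trace(b^-1 a b a b a^-1)*trace(a) - trace(b^-1 a b a b) = -x^2*y*z^2 + x^3*z + x*y^2*z + x*z^3 - 4*x*z + y
trace(a^-1 b^-1 a^-1 b a b a^-1) = trace(b a b a^-2 b^-1)*trace(a) - trace(b a b a^-2 b^-1 a) = x^2*y*z^2 - x^3*z - x*y^2*z - x*z^3 + x^2*y + 3*x*z - y
so trace(a b a^-1 b^-2 a^-1 b^-1 a^-1 b) = trace(b^-1 a^-1 b^-1 a^-1 b a b a^-1)*trace(b) - trace(b^-1 a^-1 b^-1 a^-1 b a b a^-1 b) = x*y^2*z^3 - 2*x^2*y*z^2 - y^3*z^2 - y*z^4 + x^3*z + x*y^2*z + x*z^3 + 4*y*z^2 - 3*x*z - y
trace(b^-1 a b a^-1 b^-2 a^-1 b^-1 a^-1) = trace(a b a^-1 b^-2 a^-1 b^-1 a^-1)*trace(b) - trace(a b a^-1 b^-2 a^-1 b^-1 a^-1 b) = -x*y^2*z^3 + 2*x^2*y*z^2 + y^3*z^2 + y*z^4 - x^3*z - x*z^3 - x^2*y - y^3 - 4*y*z^2 + 3*x*z + 3*y
reduce: trace(b^-1 a b a) = trace(a b a)*trace(b) - trace(a b a b) = x*y*z - y^2 - z^2 + 2
trace(a b a^-1 b^-1) = trace(b^-1 a b)*trace(a) - trace(b^-1 a b a) = -x*y*z + x^2 + y^2 + z^2 - 2
trace(a^-1 b^-2 a b) = trace(a b a^-1 b^-1)*trace(b) - trace(a b a^-1) = -x*y^2*z + x^2*y + y^3 + y*z^2 - 3*y
so trace(a^-1 b^-2 a b a^-1) = trace(a^-1 b^-2 a b)*trace(a) - trace(a^-1 b^-2 a b a) = -x^2*y^2*z + x^3*y + x*y^3 + x*y*z^2 - 4*x*y + z
so trace(b^-1 a b^2 a) = trace(a b^2 a)*trace(b) - trace(a b^2 a b) = x*y^2*z - x^2*y - y^3 - y*z^2 + x*z + 3*y
reduce: trace(b^-1 a b^2 a^-1) = trace(b^-1 a b^2)*trace(a) - trace(b^-1 a b^2 a) = -x*y^2*z + x^2*y + y^3 + y*z^2 - 3*y
trace(b a^-1 b^-2 a b) = trace(b^-1 a b^2 a^-1)*trace(b) - trace(b^-1 a b^2 a^-1 b) = -x*y^3*z + x^2*y^2 + y^4 + y^2*z^2 - 4*y^2 + 2
trace(b a^-1 b^-2 a b a) = trace(b^-1 a b a b a^-1)*trace(b) - trace(b^-1 a b a b a^-1 b) = -x*y^2*z^2 + x^2*y*z + y^3*z + y*z^3 - 4*y*z + x
reduce: trace(a^-1 b^-2 a b a^-1 b) = trace(b a^-1 b^-2 a b)*trace(a) - trace(b a^-1 b^-2 a b a) = -x^2*y^3*z + x^3*y^2 + x*y^4 + 2*x*y^2*z^2 - x^2*y*z - y^3*z - y*z^3 - 4*x*y^2 + 4*y*z + x
so trace(b^-1 a^-1 b^-2 a b a^-1) = trace(a^-1 b^-2 a b a^-1)*trace(b) - trace(a^-1 b^-2 a b a^-1 b) = -x*y^2*z^2 + x^2*y*z + y^3*z + y*z^3 - 3*y*z - x
so trace(b^-1 a b a^-1 b^-2 a^-1 b^-1) = trace(b^-1 a^-1 b^-2 a b a^-1)*trace(b) - trace(b^-1 a^-1 b^-2 a b a^-1 b) = -x*y^3*z^2 + 2*x^2*y^2*z + y^4*z + y^2*z^3 - x^3*y - x*y^3 - x*y*z^2 - 3*y^2*z + 3*x*y - z
so trace(b a^-1 b^-2 a^-1 b^-1 a^-2 b^-1 a) = trace(b^-1 a b a^-1 b^-2 a^-1 b^-1 a^-1)*trace(a) - trace(b^-1 a b a^-1 b^-2 a^-1 b^-1) = -x^2*y^2*z^3 + 2*x^3*y*z^2 + 2*x*y^3*z^2 + x*y*z^4 - x^4*z - 2*x^2*y^2*z - x^2*z^3 - y^4*z - y^2*z^3 - 3*x*y*z^2 + 3*x^2*z + 3*y^2*z + z

-x^2*y^2*z^3 + 2*x^3*y*z^2 + 2*x*y^3*z^2 + x*y*z^4 - x^4*z - 2*x^2*y^2*z - x^2*z^3 - y^4*z - y^2*z^3 - 3*x*y*z^2 + 3*x^2*z + 3*y^2*z + z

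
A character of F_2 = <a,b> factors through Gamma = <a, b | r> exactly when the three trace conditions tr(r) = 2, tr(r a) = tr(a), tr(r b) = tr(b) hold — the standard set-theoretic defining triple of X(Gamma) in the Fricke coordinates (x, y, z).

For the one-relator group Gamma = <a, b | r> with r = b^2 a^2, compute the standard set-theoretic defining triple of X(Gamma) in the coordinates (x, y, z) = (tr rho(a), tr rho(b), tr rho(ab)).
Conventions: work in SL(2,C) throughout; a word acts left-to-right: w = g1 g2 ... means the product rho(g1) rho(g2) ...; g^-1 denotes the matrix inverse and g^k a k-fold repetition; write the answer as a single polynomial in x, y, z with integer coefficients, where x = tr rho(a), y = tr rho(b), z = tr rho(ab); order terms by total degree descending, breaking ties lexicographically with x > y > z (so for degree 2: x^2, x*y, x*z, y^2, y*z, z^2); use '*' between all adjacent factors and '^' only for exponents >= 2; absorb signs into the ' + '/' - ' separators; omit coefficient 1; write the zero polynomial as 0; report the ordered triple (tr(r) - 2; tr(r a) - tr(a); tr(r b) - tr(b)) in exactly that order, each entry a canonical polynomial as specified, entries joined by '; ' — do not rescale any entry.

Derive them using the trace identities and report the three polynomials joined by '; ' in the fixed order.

tr(b^2 a) = tr(b) tr(a b) - tr(a) = y*z - x
tr(b^2) = tr(b) tr(b) - tr(1) = y^2 - 2
apply: tr(b^2 a^2) = tr(a) tr(b^2 a) - tr(b^2) = x*y*z - x^2 - y^2 + 2
tr(b a^2) = tr(a) tr(b a) - tr(b) = x*z - y
use: tr(a^3 b) = tr(a) tr(b a^2) - tr(b a) = x^2*z - x*y - z
tr(a^2) = tr(a) tr(a) - tr(1) = x^2 - 2
apply: tr(a^3) = tr(a) tr(a^2) - tr(a) = x^3 - 3*x
apply: tr(b^2 a^3) = tr(b) tr(a^3 b) - tr(a^3) = x^2*y*z - x^3 - x*y^2 - y*z + 3*x
use: tr(b^3 a) = tr(b) tr(a b^2) - tr(a b) = y^2*z - x*y - z
tr(b^3) = tr(b) tr(b^2) - tr(b) = y^3 - 3*y
use: tr(b^2 a^2 b) = tr(a) tr(b^3 a) - tr(b^3) = x*y^2*z - x^2*y - y^3 - x*z + 3*y
assemble the triple (tr(r) - 2; tr(r a) - x; tr(r b) - y)

x*y*z - x^2 - y^2; x^2*y*z - x^3 - x*y^2 - y*z + 2*x; x*y^2*z - x^2*y - y^3 - x*z + 2*y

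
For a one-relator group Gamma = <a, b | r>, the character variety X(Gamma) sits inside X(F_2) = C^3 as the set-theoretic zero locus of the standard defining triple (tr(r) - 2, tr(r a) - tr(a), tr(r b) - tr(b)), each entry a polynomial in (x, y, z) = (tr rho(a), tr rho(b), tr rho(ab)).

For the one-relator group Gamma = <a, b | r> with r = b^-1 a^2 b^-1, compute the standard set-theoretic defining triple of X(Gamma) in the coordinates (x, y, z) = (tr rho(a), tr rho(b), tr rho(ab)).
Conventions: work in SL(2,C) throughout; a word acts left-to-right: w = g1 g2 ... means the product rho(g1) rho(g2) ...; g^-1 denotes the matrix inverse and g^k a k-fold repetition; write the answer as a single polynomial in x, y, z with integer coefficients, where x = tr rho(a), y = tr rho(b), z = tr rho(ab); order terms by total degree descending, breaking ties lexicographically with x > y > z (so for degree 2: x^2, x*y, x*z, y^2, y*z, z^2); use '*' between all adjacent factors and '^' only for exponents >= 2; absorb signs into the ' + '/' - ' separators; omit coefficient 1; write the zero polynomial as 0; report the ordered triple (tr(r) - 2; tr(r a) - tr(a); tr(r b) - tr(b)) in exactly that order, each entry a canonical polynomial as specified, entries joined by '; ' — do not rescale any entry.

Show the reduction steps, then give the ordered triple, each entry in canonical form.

reduce: tr(a^2) = tr(a)*tr(a) - tr(1) = x^2 - 2
so tr(a^2 b) = tr(a)*tr(b a) - tr(b) = x*z - y
so tr(a^2 b^-1) = tr(a^2)*tr(b) - tr(a^2 b) = x^2*y - x*z - y
reduce: tr(b^-1 a^2 b^-1) = tr(a^2 b^-1)*tr(b) - tr(a^2) = x^2*y^2 - x*y*z - x^2 - y^2 + 2
reduce: tr(a^3) = tr(a)*tr(a^2) - tr(a) = x^3 - 3*x
so tr(a^3 b) = tr(a)*tr(a b a) - tr(a b) = x^2*z - x*y - z
tr(a^2 b^-1 a) = tr(a^3)*tr(b) - tr(a^3 b) = x^3*y - x^2*z - 2*x*y + z
reduce: tr(b a b a) = tr(a b)*tr(a b) - tr(1)   [split at repeated a] = z^2 - 2
tr(b a b) = tr(b)*tr(a b) - tr(a) = y*z - x
so tr(a b a^2 b) = tr(a)*tr(b a b a) - tr(b a b) = x*z^2 - y*z - x
tr(a^2 b^-1 a b) = tr(a b a^2)*tr(b) - tr(a b a^2 b) = x^2*y*z - x*y^2 - x*z^2 + x
reduce: tr(b^-1 a^2 b^-1 a) = tr(a^2 b^-1 a)*tr(b) - tr(a^2 b^-1 a b) = x^3*y^2 - 2*x^2*y*z - x*y^2 + x*z^2 + y*z - x
assemble the triple (tr(r) - 2; tr(r a) - x; tr(r b) - y)

x^2*y^2 - x*y*z - x^2 - y^2; x^3*y^2 - 2*x^2*y*z - x*y^2 + x*z^2 + y*z - 2*x; x^2*y - x*z - 2*y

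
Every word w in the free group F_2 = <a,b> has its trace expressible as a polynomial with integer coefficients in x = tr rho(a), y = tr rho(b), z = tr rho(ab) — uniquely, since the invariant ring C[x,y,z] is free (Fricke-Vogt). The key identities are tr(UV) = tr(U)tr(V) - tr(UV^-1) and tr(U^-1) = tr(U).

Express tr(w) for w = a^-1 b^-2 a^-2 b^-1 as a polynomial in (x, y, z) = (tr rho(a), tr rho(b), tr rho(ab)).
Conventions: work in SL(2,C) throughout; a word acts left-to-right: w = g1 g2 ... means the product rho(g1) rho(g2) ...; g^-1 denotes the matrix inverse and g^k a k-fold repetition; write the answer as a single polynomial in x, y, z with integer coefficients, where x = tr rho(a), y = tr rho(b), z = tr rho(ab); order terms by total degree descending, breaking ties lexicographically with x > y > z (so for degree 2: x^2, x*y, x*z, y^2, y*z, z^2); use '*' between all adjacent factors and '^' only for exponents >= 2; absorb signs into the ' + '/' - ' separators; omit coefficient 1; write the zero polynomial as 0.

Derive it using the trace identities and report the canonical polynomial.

next, tr(a^-1) = tr(a) = x
and tr(a^-2) = tr(a^-1) * tr(a) - tr(1) = x^2 - 2
and tr(b a^-1) = tr(b) * tr(a) - tr(b a) = x*y - z
next, tr(a^-2 b) = tr(b a^-1) * tr(a) - tr(b) = x^2*y - x*z - y
tr(b^-1 a^-2) = tr(a^-2) * tr(b) - tr(a^-2 b) = x*z - y
tr(a^-1 b^-1 a^-2) = tr(b^-1 a^-2) * tr(a) - tr(b^-1 a^-1) = x^2*z - x*y - z
and tr(b a b) = tr(b) * tr(a b) - tr(a) = y*z - x
tr(b a b a) = tr(b a) * tr(b a) - tr(1)   [split at repeated b] = z^2 - 2
tr(a^-1 b a b) = tr(b a b) * tr(a) - tr(b a b a) = x*y*z - x^2 - z^2 + 2
tr(b^-1 a^-1 b a) = tr(a^-1 b a) * tr(b) - tr(a^-1 b a b) = -x*y*z + x^2 + y^2 + z^2 - 2
next, tr(a^-1 b a^-1 b^-1) = tr(b^-1 a^-1 b) * tr(a) - tr(b^-1 a^-1 b a) = x*y*z - y^2 - z^2 + 2
tr(a^-1 b^-1 a^-2 b) = tr(a^-1 b a^-1 b^-1) * tr(a) - tr(a^-1 b a^-1 b^-1 a) = x^2*y*z - x*y^2 - x*z^2 + x
tr(a^-2 b^-1 a^-1 b^-1) = tr(a^-1 b^-1 a^-2) * tr(b) - tr(a^-1 b^-1 a^-2 b) = x*z^2 - y*z - x
tr(a^-1 b^-2 a^-2 b^-1) = tr(a^-2 b^-1 a^-1 b^-1) * tr(b) - tr(a^-2 b^-1 a^-1) = x*y*z^2 - x^2*z - y^2*z + z

x*y*z^2 - x^2*z - y^2*z + z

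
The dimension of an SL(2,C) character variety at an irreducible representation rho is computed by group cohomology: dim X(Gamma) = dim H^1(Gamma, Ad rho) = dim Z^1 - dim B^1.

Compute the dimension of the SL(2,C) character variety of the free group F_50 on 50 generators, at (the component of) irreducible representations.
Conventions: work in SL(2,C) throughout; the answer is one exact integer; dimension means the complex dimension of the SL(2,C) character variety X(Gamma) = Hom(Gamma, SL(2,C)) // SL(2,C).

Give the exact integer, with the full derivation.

147

Here Gamma is free of rank 50 — no relator constrains a cocycle.
A cocycle picks one sl_2 vector per generator freely, giving dim Z^1 = 3*50 = 150.
dim B^1 = 3: the coboundary map is injective because an irreducible image has centralizer 0 in sl_2.
dim H^1 = 150 - 3 = 147, which is dim X.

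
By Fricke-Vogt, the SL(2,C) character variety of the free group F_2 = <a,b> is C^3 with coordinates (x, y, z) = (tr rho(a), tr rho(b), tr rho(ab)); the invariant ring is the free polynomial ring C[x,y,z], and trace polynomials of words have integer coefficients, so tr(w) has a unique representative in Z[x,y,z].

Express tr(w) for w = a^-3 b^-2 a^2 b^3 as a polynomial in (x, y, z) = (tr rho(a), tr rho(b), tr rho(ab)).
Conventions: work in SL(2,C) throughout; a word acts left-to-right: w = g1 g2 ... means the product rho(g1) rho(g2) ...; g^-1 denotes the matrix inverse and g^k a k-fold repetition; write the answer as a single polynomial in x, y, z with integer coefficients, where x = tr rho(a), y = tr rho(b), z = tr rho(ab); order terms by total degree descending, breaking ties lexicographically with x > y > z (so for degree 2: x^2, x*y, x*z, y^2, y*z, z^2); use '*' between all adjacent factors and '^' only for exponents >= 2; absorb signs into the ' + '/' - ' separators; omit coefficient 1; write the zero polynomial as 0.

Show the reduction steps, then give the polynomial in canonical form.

-x^4*y^4*z + x^5*y^3 + x^3*y^5 + x^3*y^3*z^2 + x^4*y^2*z + x^2*y^4*z - x^5*y - 6*x^3*y^3 - x^3*y*z^2 - x*y^5 - x*y^3*z^2 - x^2*y^2*z + 5*x^3*y + 5*x*y^3 + x*y*z^2 - 3*x*y - z

tr(a^2 b) = tr(a) tr(b a) - tr(b) = x*z - y
tr(a^2) = tr(a) tr(a) - tr(1) = x^2 - 2
use: tr(a^2 b^2) = tr(b) tr(a^2 b) - tr(a^2) = x*y*z - x^2 - y^2 + 2
use: tr(b^2 a) = tr(b) tr(a b) - tr(a) = y*z - x
tr(a^3 b^2) = tr(a) tr(b^2 a^2) - tr(b^2 a) = x^2*y*z - x^3 - x*y^2 - y*z + 3*x
tr(a^3 b) = tr(a) tr(a b a) - tr(a b) = x^2*z - x*y - z
use: tr(a^2 b^3 a) = tr(b) tr(a^3 b^2) - tr(a^3 b) = x^2*y^2*z - x^3*y - x*y^3 - x^2*z - y^2*z + 4*x*y + z
tr(a b a b) = tr(b a) tr(b a) - tr(1)   [split at repeated b] = z^2 - 2
tr(b a b a b) = tr(b) tr(a b a b) - tr(a b a) = y*z^2 - x*z - y
use: tr(b^3 a b a) = tr(b) tr(b a b a b) - tr(b a b a) = y^2*z^2 - x*y*z - y^2 - z^2 + 2
tr(b^2 a b) = tr(b) tr(b a b) - tr(b a) = y^2*z - x*y - z
tr(b^3 a b) = tr(b) tr(b^2 a b) - tr(b^2 a) = y^3*z - x*y^2 - 2*y*z + x
use: tr(a^2 b^3 a b) = tr(a) tr(b^3 a b a) - tr(b^3 a b) = x*y^2*z^2 - x^2*y*z - y^3*z - x*z^2 + 2*y*z + x
tr(b^-1 a^2 b^3 a) = tr(a^2 b^3 a) tr(b) - tr(a^2 b^3 a b) = x^2*y^3*z - x^3*y^2 - x*y^4 - x*y^2*z^2 + 4*x*y^2 + x*z^2 - y*z - x
use: tr(b^-1 a^2 b^3 a^-1) = tr(b^-1 a^2 b^3) tr(a) - tr(b^-1 a^2 b^3 a) = -x^2*y^3*z + x^3*y^2 + x*y^4 + x*y^2*z^2 + x^2*y*z - x^3 - 5*x*y^2 - x*z^2 + y*z + 3*x
apply: tr(a^-2 b^-1 a^2 b^3) = tr(b^-1 a^2 b^3 a^-1) tr(a) - tr(b^-1 a^2 b^3) = -x^3*y^3*z + x^4*y^2 + x^2*y^4 + x^2*y^2*z^2 + x^3*y*z - x^4 - 5*x^2*y^2 - x^2*z^2 + 4*x^2 + y^2 - 2
use: tr(a^2 b^3 a^-3 b^-1) = tr(a^-2 b^-1 a^2 b^3) tr(a) - tr(a^-2 b^-1 a^2 b^3 a) = -x^4*y^3*z + x^5*y^2 + x^3*y^4 + x^3*y^2*z^2 + x^4*y*z + x^2*y^3*z - x^5 - 6*x^3*y^2 - x^3*z^2 - x*y^4 - x*y^2*z^2 - x^2*y*z + 5*x^3 + 6*x*y^2 + x*z^2 - y*z - 5*x
use: tr(b^2) = tr(b) tr(b) - tr(1) = y^2 - 2
tr(b^3) = tr(b) tr(b^2) - tr(b) = y^3 - 3*y
use: tr(b^3 a^-1) = tr(b^3) tr(a) - tr(b^3 a) = x*y^3 - y^2*z - 2*x*y + z
tr(a^-3 b^-2 a^2 b^3) = tr(a^2 b^3 a^-3 b^-1) tr(b) - tr(a^2 b^3 a^-3) = -x^4*y^4*z + x^5*y^3 + x^3*y^5 + x^3*y^3*z^2 + x^4*y^2*z + x^2*y^4*z - x^5*y - 6*x^3*y^3 - x^3*y*z^2 - x*y^5 - x*y^3*z^2 - x^2*y^2*z + 5*x^3*y + 5*x*y^3 + x*y*z^2 - 3*x*y - z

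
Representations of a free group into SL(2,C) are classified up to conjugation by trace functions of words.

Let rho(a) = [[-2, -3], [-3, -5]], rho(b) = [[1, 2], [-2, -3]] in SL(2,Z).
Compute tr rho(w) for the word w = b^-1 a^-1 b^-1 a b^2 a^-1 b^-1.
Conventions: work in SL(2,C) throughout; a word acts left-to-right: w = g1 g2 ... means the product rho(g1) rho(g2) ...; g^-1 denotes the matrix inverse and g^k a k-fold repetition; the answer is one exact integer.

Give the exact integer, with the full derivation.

1381

rho(b^-1) = [[-3, -2], [2, 1]]
... * rho(a^-1) = [[-5, 3], [3, -2]]  ->  [[9, -5], [-7, 4]]
... * rho(b^-1) = [[-3, -2], [2, 1]]  ->  [[-37, -23], [29, 18]]
... * rho(a) = [[-2, -3], [-3, -5]]  ->  [[143, 226], [-112, -177]]
... * rho(b) = [[1, 2], [-2, -3]]  ->  [[-309, -392], [242, 307]]
... * rho(b) = [[1, 2], [-2, -3]]  ->  [[475, 558], [-372, -437]]
... * rho(a^-1) = [[-5, 3], [3, -2]]  ->  [[-701, 309], [549, -242]]
... * rho(b^-1) = [[-3, -2], [2, 1]]  ->  [[2721, 1711], [-2131, -1340]]
tr = 2721 + -1340 = 1381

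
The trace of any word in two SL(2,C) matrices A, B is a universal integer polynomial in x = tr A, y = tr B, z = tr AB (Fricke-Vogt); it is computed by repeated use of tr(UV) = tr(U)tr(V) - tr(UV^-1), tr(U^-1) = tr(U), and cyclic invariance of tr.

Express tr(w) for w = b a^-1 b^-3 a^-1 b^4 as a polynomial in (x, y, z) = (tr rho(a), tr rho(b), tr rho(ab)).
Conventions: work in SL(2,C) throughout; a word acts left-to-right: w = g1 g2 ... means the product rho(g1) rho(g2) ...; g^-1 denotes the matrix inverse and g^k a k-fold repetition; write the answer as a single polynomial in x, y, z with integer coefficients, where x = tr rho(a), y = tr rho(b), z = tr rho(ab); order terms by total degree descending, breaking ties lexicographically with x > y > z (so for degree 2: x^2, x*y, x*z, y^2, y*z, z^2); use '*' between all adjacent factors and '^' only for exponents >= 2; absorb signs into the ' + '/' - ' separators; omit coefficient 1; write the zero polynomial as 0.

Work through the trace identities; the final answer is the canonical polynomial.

tr(b^2) = tr(b) tr(b) - tr(1) = y^2 - 2
next, tr(b^3) = tr(b) tr(b^2) - tr(b) = y^3 - 3*y
tr(a b^2) = tr(b) tr(a b) - tr(a) = y*z - x
next, tr(b^3 a) = tr(b) tr(a b^2) - tr(a b) = y^2*z - x*y - z
and tr(b^3 a^-1) = tr(b^3) tr(a) - tr(b^3 a) = x*y^3 - y^2*z - 2*x*y + z
tr(b^4) = tr(b) tr(b^3) - tr(b^2) = y^4 - 4*y^2 + 2
tr(b^5) = tr(b) tr(b^4) - tr(b^3) = y^5 - 5*y^3 + 5*y
and tr(b a b^3) = tr(b) tr(a b^3) - tr(a b^2) = y^3*z - x*y^2 - 2*y*z + x
next, tr(b^4 a b) = tr(b) tr(b a b^3) - tr(b a b^2) = y^4*z - x*y^3 - 3*y^2*z + 2*x*y + z
tr(b a b^5) = tr(b) tr(b^4 a b) - tr(b^4 a) = y^5*z - x*y^4 - 4*y^3*z + 3*x*y^2 + 3*y*z - x
tr(a b a b) = tr(a b) tr(a b) - tr(1) = z^2 - 2
tr(a b a) = tr(a) tr(b a) - tr(b) = x*z - y
tr(a b a b^2) = tr(b) tr(a b a b) - tr(a b a) = y*z^2 - x*z - y
and tr(b^2 a b a b) = tr(b) tr(a b a b^2) - tr(a b a b) = y^2*z^2 - x*y*z - y^2 - z^2 + 2
tr(a b a b^4) = tr(b) tr(b^2 a b a b) - tr(b^2 a b a) = y^3*z^2 - x*y^2*z - y^3 - 2*y*z^2 + x*z + 3*y
next, tr(b a b^5 a) = tr(b) tr(a b a b^4) - tr(a b a b^3) = y^4*z^2 - x*y^3*z - y^4 - 3*y^2*z^2 + 2*x*y*z + 4*y^2 + z^2 - 2
next, tr(a b^5 a^-1 b) = tr(b a b^5) tr(a) - tr(b a b^5 a) = x*y^5*z - x^2*y^4 - y^4*z^2 - 3*x*y^3*z + 3*x^2*y^2 + y^4 + 3*y^2*z^2 + x*y*z - x^2 - 4*y^2 - z^2 + 2
tr(a b^5 a^-1 b^-1) = tr(a b^5 a^-1) tr(b) - tr(a b^5 a^-1 b) = -x*y^5*z + x^2*y^4 + y^6 + y^4*z^2 + 3*x*y^3*z - 3*x^2*y^2 - 6*y^4 - 3*y^2*z^2 - x*y*z + x^2 + 9*y^2 + z^2 - 2
tr(b^5 a^-1 b^-2 a) = tr(a b^5 a^-1 b^-1) tr(b) - tr(a b^5 a^-1) = -x*y^6*z + x^2*y^5 + y^7 + y^5*z^2 + 3*x*y^4*z - 3*x^2*y^3 - 7*y^5 - 3*y^3*z^2 - x*y^2*z + x^2*y + 14*y^3 + y*z^2 - 7*y
tr(b^-2 a^-1 b^5 a^-1) = tr(b^5 a^-1 b^-2) tr(a) - tr(b^5 a^-1 b^-2 a) = x*y^6*z - x^2*y^5 - y^7 - y^5*z^2 - 3*x*y^4*z + 4*x^2*y^3 + 7*y^5 + 3*y^3*z^2 - 3*x^2*y - 14*y^3 - y*z^2 + x*z + 7*y
and tr(b^4 a^-1) = tr(b^4) tr(a) - tr(b^4 a) = x*y^4 - y^3*z - 3*x*y^2 + 2*y*z + x
tr(b^-1 a^-1 b^5 a^-1) = tr(b^5 a^-1 b^-1) tr(a) - tr(b^5 a^-1 b^-1 a) = x*y^5*z - y^6 - y^4*z^2 - 4*x*y^3*z + 6*y^4 + 3*y^2*z^2 + 3*x*y*z - 9*y^2 - z^2 + 2
tr(b a^-1 b^-3 a^-1 b^4) = tr(b^-2 a^-1 b^5 a^-1) tr(b) - tr(b^-2 a^-1 b^5 a^-1 b) = x*y^7*z - x^2*y^6 - y^8 - y^6*z^2 - 4*x*y^5*z + 4*x^2*y^4 + 8*y^6 + 4*y^4*z^2 + 4*x*y^3*z - 3*x^2*y^2 - 20*y^4 - 4*y^2*z^2 - 2*x*y*z + 16*y^2 + z^2 - 2

x*y^7*z - x^2*y^6 - y^8 - y^6*z^2 - 4*x*y^5*z + 4*x^2*y^4 + 8*y^6 + 4*y^4*z^2 + 4*x*y^3*z - 3*x^2*y^2 - 20*y^4 - 4*y^2*z^2 - 2*x*y*z + 16*y^2 + z^2 - 2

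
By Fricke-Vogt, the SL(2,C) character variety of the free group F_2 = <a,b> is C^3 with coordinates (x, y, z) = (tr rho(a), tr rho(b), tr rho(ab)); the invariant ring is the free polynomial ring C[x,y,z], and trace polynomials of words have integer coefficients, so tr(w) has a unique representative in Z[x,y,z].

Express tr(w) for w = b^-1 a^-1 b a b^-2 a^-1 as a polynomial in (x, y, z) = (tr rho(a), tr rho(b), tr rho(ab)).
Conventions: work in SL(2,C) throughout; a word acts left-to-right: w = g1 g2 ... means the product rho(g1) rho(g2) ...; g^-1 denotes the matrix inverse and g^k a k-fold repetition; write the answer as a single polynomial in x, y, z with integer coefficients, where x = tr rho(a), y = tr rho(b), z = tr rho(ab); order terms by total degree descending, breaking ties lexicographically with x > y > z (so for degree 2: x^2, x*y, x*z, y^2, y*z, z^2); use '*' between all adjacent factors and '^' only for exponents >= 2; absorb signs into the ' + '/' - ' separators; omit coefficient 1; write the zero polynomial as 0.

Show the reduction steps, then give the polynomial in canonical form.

-x*y^2*z^2 + x^2*y*z + y^3*z + y*z^3 - 3*y*z - x

next, tr(a b a) = tr(a) * tr(b a) - tr(b) = x*z - y
next, tr(a b a b) = tr(b a) * tr(b a) - tr(1) = z^2 - 2
tr(b a b^-1 a) = tr(a b a) * tr(b) - tr(a b a b) = x*y*z - y^2 - z^2 + 2
and tr(b a b^-1 a^-1) = tr(b a b^-1) * tr(a) - tr(b a b^-1 a) = -x*y*z + x^2 + y^2 + z^2 - 2
and tr(a^-1 b a b^-1 a^-1) = tr(b a b^-1 a^-1) * tr(a) - tr(b a b^-1) = -x^2*y*z + x^3 + x*y^2 + x*z^2 - 3*x
next, tr(b^2 a) = tr(b) * tr(a b) - tr(a) = y*z - x
and tr(b^2) = tr(b) * tr(b) - tr(1) = y^2 - 2
tr(b a^2 b) = tr(a) * tr(b^2 a) - tr(b^2) = x*y*z - x^2 - y^2 + 2
tr(b a^2 b a) = tr(a) * tr(b a b a) - tr(b a b) = x*z^2 - y*z - x
and tr(a b a^-1 b a) = tr(b a^2 b) * tr(a) - tr(b a^2 b a) = x^2*y*z - x^3 - x*y^2 - x*z^2 + y*z + 3*x
tr(b a b a b) = tr(b) * tr(a b a b) - tr(a b a) = y*z^2 - x*z - y
tr(b a b a b a) = tr(a b) * tr(a b a b) - tr(a^-1 b^-1) = z^3 - 3*z
tr(a b a^-1 b a b) = tr(b a b a b) * tr(a) - tr(b a b a b a) = x*y*z^2 - x^2*z - z^3 - x*y + 3*z
next, tr(b a^-1 b a b^-1 a) = tr(a b a^-1 b a) * tr(b) - tr(a b a^-1 b a b) = x^2*y^2*z - x^3*y - x*y^3 - 2*x*y*z^2 + x^2*z + y^2*z + z^3 + 4*x*y - 3*z
and tr(a^-1 b a b^-1 a^-1 b) = tr(b a^-1 b a b^-1) * tr(a) - tr(b a^-1 b a b^-1 a) = -x^2*y^2*z + x^3*y + x*y^3 + 2*x*y*z^2 - x^2*z - y^2*z - z^3 - 3*x*y + 3*z
and tr(b^-1 a^-1 b^-1 a^-1 b a) = tr(a^-1 b a b^-1 a^-1) * tr(b) - tr(a^-1 b a b^-1 a^-1 b) = -x*y*z^2 + x^2*z + y^2*z + z^3 - 3*z
next, tr(b^-1 a^-1 b a b^-2 a^-1) = tr(b^-1 a^-1 b^-1 a^-1 b a) * tr(b) - tr(b^-1 a^-1 b^-1 a^-1 b a b) = -x*y^2*z^2 + x^2*y*z + y^3*z + y*z^3 - 3*y*z - x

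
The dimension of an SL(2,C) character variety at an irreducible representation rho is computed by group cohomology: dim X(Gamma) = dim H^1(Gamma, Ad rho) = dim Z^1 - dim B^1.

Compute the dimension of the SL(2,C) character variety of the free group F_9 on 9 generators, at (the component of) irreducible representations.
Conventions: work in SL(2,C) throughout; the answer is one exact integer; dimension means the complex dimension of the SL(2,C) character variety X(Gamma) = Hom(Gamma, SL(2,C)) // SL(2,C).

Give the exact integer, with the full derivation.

24

The free group F_9: 9 generators, no relators.
So Z^1 = (sl_2)^9 in full: dim Z^1 = 27.
At an irreducible rho the centralizer of the image in sl_2 is 0, so the coboundary map sl_2 -> Z^1 is injective: dim B^1 = 3.
Therefore dim X = 27 - 3 = 24.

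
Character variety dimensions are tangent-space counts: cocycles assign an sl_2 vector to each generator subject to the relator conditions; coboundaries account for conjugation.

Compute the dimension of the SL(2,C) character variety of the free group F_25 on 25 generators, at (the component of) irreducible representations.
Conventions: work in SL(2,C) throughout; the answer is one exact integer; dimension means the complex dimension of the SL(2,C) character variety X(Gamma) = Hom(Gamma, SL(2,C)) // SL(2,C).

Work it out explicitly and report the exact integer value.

72

The free group F_25: 25 generators, no relators.
Z^1(Gamma, Ad rho) = (sl_2)^25: a cocycle is a free choice of one sl_2 vector per generator, so dim Z^1 = 3*25 = 75.
dim B^1 = 3: the coboundary map is injective because an irreducible image has centralizer 0 in sl_2.
Therefore dim X = 75 - 3 = 72.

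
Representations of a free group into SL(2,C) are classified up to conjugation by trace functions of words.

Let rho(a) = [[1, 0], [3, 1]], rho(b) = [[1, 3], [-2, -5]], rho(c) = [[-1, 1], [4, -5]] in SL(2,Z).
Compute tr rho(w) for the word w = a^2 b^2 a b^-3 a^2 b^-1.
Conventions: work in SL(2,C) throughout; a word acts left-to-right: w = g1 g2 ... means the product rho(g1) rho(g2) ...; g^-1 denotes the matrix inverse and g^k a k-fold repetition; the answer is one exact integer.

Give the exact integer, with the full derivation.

rho(a) = [[1, 0], [3, 1]]
... * rho(a) = [[1, 0], [3, 1]]  ->  [[1, 0], [6, 1]]
... * rho(b) = [[1, 3], [-2, -5]]  ->  [[1, 3], [4, 13]]
... * rho(b) = [[1, 3], [-2, -5]]  ->  [[-5, -12], [-22, -53]]
... * rho(a) = [[1, 0], [3, 1]]  ->  [[-41, -12], [-181, -53]]
... * rho(b^-1) = [[-5, -3], [2, 1]]  ->  [[181, 111], [799, 490]]
... * rho(b^-1) = [[-5, -3], [2, 1]]  ->  [[-683, -432], [-3015, -1907]]
... * rho(b^-1) = [[-5, -3], [2, 1]]  ->  [[2551, 1617], [11261, 7138]]
... * rho(a) = [[1, 0], [3, 1]]  ->  [[7402, 1617], [32675, 7138]]
... * rho(a) = [[1, 0], [3, 1]]  ->  [[12253, 1617], [54089, 7138]]
... * rho(b^-1) = [[-5, -3], [2, 1]]  ->  [[-58031, -35142], [-256169, -155129]]
tr = -58031 + -155129 = -213160

-213160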